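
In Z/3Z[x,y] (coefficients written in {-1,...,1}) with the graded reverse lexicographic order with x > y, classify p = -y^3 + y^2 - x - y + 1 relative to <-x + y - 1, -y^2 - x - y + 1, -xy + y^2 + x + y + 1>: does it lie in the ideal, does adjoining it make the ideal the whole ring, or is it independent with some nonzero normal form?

-y^3 + y^2 - x - y + 1 is independent of I; its normal form modulo I is -y - 1.

First compute the reduced Gröbner basis of I by Buchberger's algorithm.
f_1 = -x + y - 1, LT = x.
f_2 = -y^2 - x - y + 1, LT = y^2.
f_3 = -xy + y^2 + x + y + 1, LT = xy.

S(f_1,f_2): leading monomials are coprime, so the S-polynomial reduces to 0 (Buchberger's first criterion).
S(f_1,f_3): lcm = xy. S = x - y + 1.
  leading term x: subtract (-1)·f_1 from x - y + 1 → 0
  remainder 0.

S(f_2,f_3): lcm = xy^2. S = y^3 + x^2 - xy + y^2 - x + y.
  leading term y^3: subtract (-y)·f_2 from y^3 + x^2 - xy + y^2 - x + y → x^2 + xy - x - y
  leading term x^2: subtract (-x)·f_1 from x^2 + xy - x - y → -xy + x - y
  leading term xy: subtract (y)·f_1 from -xy + x - y → -y^2 + x
  leading term y^2: subtract (1)·f_2 from -y^2 + x → -x + y - 1
  leading term x: subtract (1)·f_1 from -x + y - 1 → 0
  remainder 0.

Every S-polynomial of the final basis reduces to 0, so we have a Gröbner basis.
Inter-reduce: drop elements whose leading term is divisible by another's, tail-reduce, and make monic.
Reduced Gröbner basis: {y^2 - y + 1, x - y + 1}.
Label its elements g_1 = y^2 - y + 1, g_2 = x - y + 1.

Reduce p = -y^3 + y^2 - x - y + 1 modulo G:
  leading term y^3: subtract (-y)·g_1 from -y^3 + y^2 - x - y + 1 → -x + 1
  leading term x: subtract (-1)·g_2 from -x + 1 → -y - 1
  leading term y: no divisor's leading term divides it; move -y to the remainder.
  leading term 1: no divisor's leading term divides it; move -1 to the remainder.
  normal form = -y - 1.
The normal form is nonzero, so p ∉ I. Since p minus its normal form lies in I, I + (p) = I + (r) where r = -y - 1; decide whether this ideal is the whole ring.
Run Buchberger on G together with r (pairs among the g_i already reduce to 0 since G is a Gröbner basis):
g_1 = y^2 - y + 1, LT = y^2.
g_2 = x - y + 1, LT = x.
r = -y - 1, LT = y.

S(g_1,g_2): leading monomials are coprime, so the S-polynomial reduces to 0 (Buchberger's first criterion).
S(g_1,r): lcm = y^2. S = y + 1.
  leading term y: subtract (-1)·r from y + 1 → 0
  remainder 0.

S(g_2,r): leading monomials are coprime, so the S-polynomial reduces to 0 (Buchberger's first criterion).
Every S-polynomial of the final basis reduces to 0, so we have a Gröbner basis.
Inter-reduce: drop elements whose leading term is divisible by another's, tail-reduce, and make monic.
Reduced Gröbner basis: {x - 1, y + 1}.
The reduced Gröbner basis of I + (p) is {x - 1, y + 1} ≠ {1}, a proper ideal, so the enlarged system stays consistent: p is independent of I, with normal form -y - 1.

Ideal membership is decidable via reduction modulo a Gröbner basis.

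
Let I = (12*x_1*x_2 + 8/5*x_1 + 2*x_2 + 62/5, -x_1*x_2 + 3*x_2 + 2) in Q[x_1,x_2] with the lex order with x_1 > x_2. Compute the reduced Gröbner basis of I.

G = {x_1 + 95/4*x_2 + 91/4, x_2**2 + 103/95*x_2 + 8/95}

Buchberger's algorithm terminates because the ascending chain of leading-term ideals stabilizes.

f_1 = 12*x_1*x_2 + 8/5*x_1 + 2*x_2 + 62/5, LT = x_1*x_2.
f_2 = -x_1*x_2 + 3*x_2 + 2, LT = x_1*x_2.

S(f_1,f_2): lcm = x_1*x_2. S = 2/15*x_1 + 19/6*x_2 + 91/30.
  leading term x_1: no divisor's leading term divides it; move 2/15*x_1 to the remainder.
  leading term x_2: no divisor's leading term divides it; move 19/6*x_2 to the remainder.
  leading term 1: no divisor's leading term divides it; move 91/30 to the remainder.
  remainder 2/15*x_1 + 19/6*x_2 + 91/30 ≠ 0; add g_3 = 2/15*x_1 + 19/6*x_2 + 91/30 to the basis.

S(f_1,g_3): lcm = x_1*x_2. S = 2/15*x_1 - 95/4*x_2**2 - 271/12*x_2 + 31/30.
  leading term x_1: subtract (1)·g_3 from 2/15*x_1 - 95/4*x_2**2 - 271/12*x_2 + 31/30 → -95/4*x_2**2 - 103/4*x_2 - 2
  leading term x_2**2: no divisor's leading term divides it; move -95/4*x_2**2 to the remainder.
  leading term x_2: no divisor's leading term divides it; move -103/4*x_2 to the remainder.
  leading term 1: no divisor's leading term divides it; move -2 to the remainder.
  remainder -95/4*x_2**2 - 103/4*x_2 - 2 ≠ 0; add g_4 = -95/4*x_2**2 - 103/4*x_2 - 2 to the basis.

S(f_2,g_3): lcm = x_1*x_2. S = -95/4*x_2**2 - 103/4*x_2 - 2.
  leading term x_2**2: subtract (1)·g_4 from -95/4*x_2**2 - 103/4*x_2 - 2 → 0
  remainder 0.

S(f_1,g_4): lcm = x_1*x_2**2. S = -271/285*x_1*x_2 - 8/95*x_1 + 1/6*x_2**2 + 31/30*x_2.
  leading term x_1*x_2: subtract (-271/3420)·f_1 from -271/285*x_1*x_2 - 8/95*x_1 + 1/6*x_2**2 + 31/30*x_2 → 182/4275*x_1 + 1/6*x_2**2 + 1019/855*x_2 + 8401/8550
  leading term x_1: subtract (91/285)·g_3 from 182/4275*x_1 + 1/6*x_2**2 + 1019/855*x_2 + 8401/8550 → 1/6*x_2**2 + 103/570*x_2 + 4/285
  leading term x_2**2: subtract (-2/285)·g_4 from 1/6*x_2**2 + 103/570*x_2 + 4/285 → 0
  remainder 0.

S(f_2,g_4): lcm = x_1*x_2**2. S = -103/95*x_1*x_2 - 8/95*x_1 - 3*x_2**2 - 2*x_2.
  leading term x_1*x_2: subtract (-103/1140)·f_1 from -103/95*x_1*x_2 - 8/95*x_1 - 3*x_2**2 - 2*x_2 → 86/1425*x_1 - 3*x_2**2 - 1037/570*x_2 + 3193/2850
  leading term x_1: subtract (43/95)·g_3 from 86/1425*x_1 - 3*x_2**2 - 1037/570*x_2 + 3193/2850 → -3*x_2**2 - 309/95*x_2 - 24/95
  leading term x_2**2: subtract (12/95)·g_4 from -3*x_2**2 - 309/95*x_2 - 24/95 → 0
  remainder 0.

S(g_3,g_4): leading monomials are coprime, so the S-polynomial reduces to 0 (Buchberger's first criterion).
Every S-polynomial of the final basis reduces to 0, so we have a Gröbner basis.
Inter-reduce: drop elements whose leading term is divisible by another's, tail-reduce, and make monic.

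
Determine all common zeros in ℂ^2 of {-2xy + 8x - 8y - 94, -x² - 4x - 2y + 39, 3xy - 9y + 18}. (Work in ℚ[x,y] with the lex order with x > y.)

Compute a lex Gröbner basis by Buchberger's algorithm.
f_1 = -2xy + 8x - 8y - 94, LT = xy.
f_2 = -x² - 4x - 2y + 39, LT = x².
f_3 = 3xy - 9y + 18, LT = xy.

S(f_1,f_2): lcm = x²y. S = -4x² + 47x - 2y² + 39y.
  leading term x²: subtract (4)·f_2 from -4x² + 47x - 2y² + 39y → 63x - 2y² + 47y - 156
  leading term x: no divisor's leading term divides it; move 63x to the remainder.
  leading term y²: no divisor's leading term divides it; move -2y² to the remainder.
  leading term y: no divisor's leading term divides it; move 47y to the remainder.
  leading term 1: no divisor's leading term divides it; move -156 to the remainder.
  remainder 63x - 2y² + 47y - 156 ≠ 0; add h_4 = 63x - 2y² + 47y - 156 to the basis.

S(f_1,f_3): lcm = xy. S = -4x + 7y + 41.
  leading term x: subtract (-4/63)·h_4 from -4x + 7y + 41 → -8/63y² + 629/63y + 653/21
  leading term y²: no divisor's leading term divides it; move -8/63y² to the remainder.
  leading term y: no divisor's leading term divides it; move 629/63y to the remainder.
  leading term 1: no divisor's leading term divides it; move 653/21 to the remainder.
  remainder -8/63y² + 629/63y + 653/21 ≠ 0; add h_5 = -8/63y² + 629/63y + 653/21 to the basis.

S(f_2,f_3): lcm = x²y. S = 7xy - 6x + 2y² - 39y.
  leading term xy: subtract (-7/2)·f_1 from 7xy - 6x + 2y² - 39y → 22x + 2y² - 67y - 329
  leading term x: subtract (22/63)·h_4 from 22x + 2y² - 67y - 329 → 170/63y² - 5255/63y - 5765/21
  leading term y²: subtract (-85/4)·h_5 from 170/63y² - 5255/63y - 5765/21 → 515/4y + 1545/4
  leading term y: no divisor's leading term divides it; move 515/4y to the remainder.
  leading term 1: no divisor's leading term divides it; move 1545/4 to the remainder.
  remainder 515/4y + 1545/4 ≠ 0; add h_6 = 515/4y + 1545/4 to the basis.

S(f_1,h_4): lcm = xy. S = -4x + 2/63y³ - 47/63y² + 136/21y + 47.
  leading term x: subtract (-4/63)·h_4 from -4x + 2/63y³ - 47/63y² + 136/21y + 47 → 2/63y³ - 55/63y² + 596/63y + 779/21
  leading term y³: subtract (-¼y)·h_5 from 2/63y³ - 55/63y² + 596/63y + 779/21 → 409/252y² + 4343/252y + 779/21
  leading term y²: subtract (-409/32)·h_5 from 409/252y² + 4343/252y + 779/21 → 4635/32y + 13905/32
  leading term y: subtract (9/8)·h_6 from 4635/32y + 13905/32 → 0
  remainder 0.

S(f_2,h_4): lcm = x². S = 2/63xy² - 47/63xy + 136/21x + 2y - 39.
  leading term xy²: subtract (-1/63y)·f_1 from 2/63xy² - 47/63xy + 136/21x + 2y - 39 → -13/21xy + 136/21x - 8/63y² + 32/63y - 39
  leading term xy: subtract (13/42)·f_1 from -13/21xy + 136/21x - 8/63y² + 32/63y - 39 → 4x - 8/63y² + 188/63y - 208/21
  leading term x: subtract (4/63)·h_4 from 4x - 8/63y² + 188/63y - 208/21 → 0
  remainder 0.

S(f_3,h_4): lcm = xy. S = 2/63y³ - 47/63y² - 11/21y + 6.
  leading term y³: subtract (-¼y)·h_5 from 2/63y³ - 47/63y² - 11/21y + 6 → 7/4y² + 29/4y + 6
  leading term y²: subtract (-441/32)·h_5 from 7/4y² + 29/4y + 6 → 4635/32y + 13905/32
  leading term y: subtract (9/8)·h_6 from 4635/32y + 13905/32 → 0
  remainder 0.

S(f_1,h_5): lcm = xy². S = 597/8xy + 1959/8x + 4y² + 47y.
  leading term xy: subtract (-597/16)·f_1 from 597/8xy + 1959/8x + 4y² + 47y → 4347/8x + 4y² - 503/2y - 28059/8
  leading term x: subtract (69/8)·h_4 from 4347/8x + 4y² - 503/2y - 28059/8 → 85/4y² - 5255/8y - 17295/8
  leading term y²: subtract (-5355/32)·h_5 from 85/4y² - 5255/8y - 17295/8 → 32445/32y + 97335/32
  leading term y: subtract (63/8)·h_6 from 32445/32y + 97335/32 → 0
  remainder 0.

S(f_2,h_5): leading monomials are coprime, so the S-polynomial reduces to 0 (Buchberger's first criterion).
S(f_3,h_5): lcm = xy². S = 629/8xy + 1959/8x - 3y² + 6y.
  leading term xy: subtract (-629/16)·f_1 from 629/8xy + 1959/8x - 3y² + 6y → 4475/8x - 3y² - 617/2y - 29563/8
  leading term x: subtract (4475/504)·h_4 from 4475/8x - 3y² - 617/2y - 29563/8 → 3719/252y² - 365809/504y - 388123/168
  leading term y²: subtract (-3719/32)·h_5 from 3719/252y² - 365809/504y - 388123/168 → 13905/32y + 41715/32
  leading term y: subtract (27/8)·h_6 from 13905/32y + 41715/32 → 0
  remainder 0.

S(h_4,h_5): leading monomials are coprime, so the S-polynomial reduces to 0 (Buchberger's first criterion).
S(f_1,h_6): lcm = xy. S = -7x + 4y + 47.
  leading term x: subtract (-1/9)·h_4 from -7x + 4y + 47 → -2/9y² + 83/9y + 89/3
  leading term y²: subtract (7/4)·h_5 from -2/9y² + 83/9y + 89/3 → -33/4y - 99/4
  leading term y: subtract (-33/515)·h_6 from -33/4y - 99/4 → 0
  remainder 0.

S(f_2,h_6): leading monomials are coprime, so the S-polynomial reduces to 0 (Buchberger's first criterion).
S(f_3,h_6): lcm = xy. S = -3x - 3y + 6.
  leading term x: subtract (-1/21)·h_4 from -3x - 3y + 6 → -2/21y² - 16/21y - 10/7
  leading term y²: subtract (¾)·h_5 from -2/21y² - 16/21y - 10/7 → -33/4y - 99/4
  leading term y: subtract (-33/515)·h_6 from -33/4y - 99/4 → 0
  remainder 0.

S(h_4,h_6): leading monomials are coprime, so the S-polynomial reduces to 0 (Buchberger's first criterion).
S(h_5,h_6): lcm = y². S = -653/8y - 1959/8.
  leading term y: subtract (-653/1030)·h_6 from -653/8y - 1959/8 → 0
  remainder 0.

Every S-polynomial of the final basis reduces to 0, so we have a Gröbner basis.
Inter-reduce: drop elements whose leading term is divisible by another's, tail-reduce, and make monic.
Reduced Gröbner basis: {x - 5, y + 3}.

The lex basis is triangular: the last element involves only y. Solving y + 3 = 0 gives y ∈ {-3}; substituting each value into the earlier elements determines the remaining variables.
  y = -3: the earlier basis element becomes x - 5 = 0, giving x = 5 — point (5, -3).
This is the nonlinear analogue of row-reducing a linear system.

{(5, -3)}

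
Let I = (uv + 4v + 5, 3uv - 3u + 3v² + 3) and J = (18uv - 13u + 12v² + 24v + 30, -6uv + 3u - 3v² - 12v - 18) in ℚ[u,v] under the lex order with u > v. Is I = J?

Since reduced Gröbner bases are canonical representatives of ideals under a given ordering, it suffices to compute and compare them.
Buchberger on the first generating set:
f_1 = uv + 4v + 5, LT = uv.
f_2 = 3uv - 3u + 3v² + 3, LT = uv.

S(f_1,f_2): lcm = uv. S = u - v² + 4v + 4.
  leading term u: no divisor's leading term divides it; move u to the remainder.
  leading term v²: no divisor's leading term divides it; move -v² to the remainder.
  leading term v: no divisor's leading term divides it; move 4v to the remainder.
  leading term 1: no divisor's leading term divides it; move 4 to the remainder.
  remainder u - v² + 4v + 4 ≠ 0; add g_3 = u - v² + 4v + 4 to the basis.

S(f_1,g_3): lcm = uv. S = v³ - 4v² + 5.
  leading term v³: no divisor's leading term divides it; move v³ to the remainder.
  leading term v²: no divisor's leading term divides it; move -4v² to the remainder.
  leading term 1: no divisor's leading term divides it; move 5 to the remainder.
  remainder v³ - 4v² + 5 ≠ 0; add g_4 = v³ - 4v² + 5 to the basis.

S(f_2,g_3): lcm = uv. S = -u + v³ - 3v² - 4v + 1.
  leading term u: subtract (-1)·g_3 from -u + v³ - 3v² - 4v + 1 → v³ - 4v² + 5
  leading term v³: subtract (1)·g_4 from v³ - 4v² + 5 → 0
  remainder 0.

S(f_1,g_4): lcm = uv³. S = 4uv² - 5u + 4v³ + 5v².
  leading term uv²: subtract (4v)·f_1 from 4uv² - 5u + 4v³ + 5v² → -5u + 4v³ - 11v² - 20v
  leading term u: subtract (-5)·g_3 from -5u + 4v³ - 11v² - 20v → 4v³ - 16v² + 20
  leading term v³: subtract (4)·g_4 from 4v³ - 16v² + 20 → 0
  remainder 0.

S(f_2,g_4): lcm = uv³. S = 3uv² - 5u + v⁴ + v².
  leading term uv²: subtract (3v)·f_1 from 3uv² - 5u + v⁴ + v² → -5u + v⁴ - 11v² - 15v
  leading term u: subtract (-5)·g_3 from -5u + v⁴ - 11v² - 15v → v⁴ - 16v² + 5v + 20
  leading term v⁴: subtract (v)·g_4 from v⁴ - 16v² + 5v + 20 → 4v³ - 16v² + 20
  leading term v³: subtract (4)·g_4 from 4v³ - 16v² + 20 → 0
  remainder 0.

S(g_3,g_4): leading monomials are coprime, so the S-polynomial reduces to 0 (Buchberger's first criterion).
Every S-polynomial of the final basis reduces to 0, so we have a Gröbner basis.
Inter-reduce: drop elements whose leading term is divisible by another's, tail-reduce, and make monic.
Reduced Gröbner basis: {u - v² + 4v + 4, v³ - 4v² + 5}.

Buchberger on the second generating set:
h_1 = 18uv - 13u + 12v² + 24v + 30, LT = uv.
h_2 = -6uv + 3u - 3v² - 12v - 18, LT = uv.

S(h_1,h_2): lcm = uv. S = -2/9u + ⅙v² - ⅔v - 4/3.
  leading term u: no divisor's leading term divides it; move -2/9u to the remainder.
  leading term v²: no divisor's leading term divides it; move ⅙v² to the remainder.
  leading term v: no divisor's leading term divides it; move -⅔v to the remainder.
  leading term 1: no divisor's leading term divides it; move -4/3 to the remainder.
  remainder -2/9u + ⅙v² - ⅔v - 4/3 ≠ 0; add k_3 = -2/9u + ⅙v² - ⅔v - 4/3 to the basis.

S(h_1,k_3): lcm = uv. S = -13/18u + ¾v³ - 7/3v² - 14/3v + 5/3.
  leading term u: subtract (13/4)·k_3 from -13/18u + ¾v³ - 7/3v² - 14/3v + 5/3 → ¾v³ - 23/8v² - 5/2v + 6
  leading term v³: no divisor's leading term divides it; move ¾v³ to the remainder.
  leading term v²: no divisor's leading term divides it; move -23/8v² to the remainder.
  leading term v: no divisor's leading term divides it; move -5/2v to the remainder.
  leading term 1: no divisor's leading term divides it; move 6 to the remainder.
  remainder ¾v³ - 23/8v² - 5/2v + 6 ≠ 0; add k_4 = ¾v³ - 23/8v² - 5/2v + 6 to the basis.

S(h_2,k_3): lcm = uv. S = -½u + ¾v³ - 5/2v² - 4v + 3.
  leading term u: subtract (9/4)·k_3 from -½u + ¾v³ - 5/2v² - 4v + 3 → ¾v³ - 23/8v² - 5/2v + 6
  leading term v³: subtract (1)·k_4 from ¾v³ - 23/8v² - 5/2v + 6 → 0
  remainder 0.

S(h_1,k_4): lcm = uv³. S = 28/9uv² + 10/3uv - 8u + ⅔v⁴ + 4/3v³ + 5/3v².
  leading term uv²: subtract (14/81v)·h_1 from 28/9uv² + 10/3uv - 8u + ⅔v⁴ + 4/3v³ + 5/3v² → 452/81uv - 8u + ⅔v⁴ - 20/27v³ - 67/27v² - 140/27v
  leading term uv: subtract (226/729)·h_1 from 452/81uv - 8u + ⅔v⁴ - 20/27v³ - 67/27v² - 140/27v → -2894/729u + ⅔v⁴ - 20/27v³ - 1507/243v² - 3068/243v - 2260/243
  leading term u: subtract (1447/81)·k_3 from -2894/729u + ⅔v⁴ - 20/27v³ - 1507/243v² - 3068/243v - 2260/243 → ⅔v⁴ - 20/27v³ - 1487/162v² - 58/81v + 392/27
  leading term v⁴: subtract (8/9v)·k_4 from ⅔v⁴ - 20/27v³ - 1487/162v² - 58/81v + 392/27 → 49/27v³ - 1127/162v² - 490/81v + 392/27
  leading term v³: subtract (196/81)·k_4 from 49/27v³ - 1127/162v² - 490/81v + 392/27 → 0
  remainder 0.

S(h_2,k_4): lcm = uv³. S = 10/3uv² + 10/3uv - 8u + ½v⁴ + 2v³ + 3v².
  leading term uv²: subtract (5/27v)·h_1 from 10/3uv² + 10/3uv - 8u + ½v⁴ + 2v³ + 3v² → 155/27uv - 8u + ½v⁴ - 2/9v³ - 13/9v² - 50/9v
  leading term uv: subtract (155/486)·h_1 from 155/27uv - 8u + ½v⁴ - 2/9v³ - 13/9v² - 50/9v → -1873/486u + ½v⁴ - 2/9v³ - 427/81v² - 1070/81v - 775/81
  leading term u: subtract (1873/108)·k_3 from -1873/486u + ½v⁴ - 2/9v³ - 427/81v² - 1070/81v - 775/81 → ½v⁴ - 2/9v³ - 1763/216v² - 89/54v + 122/9
  leading term v⁴: subtract (⅔v)·k_4 from ½v⁴ - 2/9v³ - 1763/216v² - 89/54v + 122/9 → 61/36v³ - 1403/216v² - 305/54v + 122/9
  leading term v³: subtract (61/27)·k_4 from 61/36v³ - 1403/216v² - 305/54v + 122/9 → 0
  remainder 0.

S(k_3,k_4): leading monomials are coprime, so the S-polynomial reduces to 0 (Buchberger's first criterion).
Every S-polynomial of the final basis reduces to 0, so we have a Gröbner basis.
Inter-reduce: drop elements whose leading term is divisible by another's, tail-reduce, and make monic.
Reduced Gröbner basis: {u - ¾v² + 3v + 6, v³ - 23/6v² - 10/3v + 8}.

The bases are distinct; the ideals are different.

No, the ideals differ.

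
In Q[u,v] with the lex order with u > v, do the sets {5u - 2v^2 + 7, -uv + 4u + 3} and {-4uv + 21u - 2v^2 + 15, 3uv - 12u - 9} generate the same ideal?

Equality of ideals is decidable: compute both reduced Gröbner bases (unique for the ordering) and check whether they agree.
Buchberger on the first generating set:
f_1 = 5u - 2v^2 + 7, LT = u.
f_2 = -uv + 4u + 3, LT = uv.

S(f_1,f_2): lcm = uv. S = 4u - 2/5v^3 + 7/5v + 3.
  reduce S modulo (f_1, f_2):
  remainder -2/5v^3 + 8/5v^2 + 7/5v - 13/5 ≠ 0; add g_3 = -2/5v^3 + 8/5v^2 + 7/5v - 13/5 to the basis.

The other S-polynomials (S(f_1,g_3), S(f_2,g_3)) all reduce to 0 modulo the current basis, so we have a Gröbner basis.
Inter-reduce: drop elements whose leading term is divisible by another's, tail-reduce, and make monic.
Reduced Gröbner basis: {u - 2/5v^2 + 7/5, v^3 - 4v^2 - 7/2v + 13/2}.

Buchberger on the second generating set:
h_1 = -4uv + 21u - 2v^2 + 15, LT = uv.
h_2 = 3uv - 12u - 9, LT = uv.

S(h_1,h_2): lcm = uv. S = -5/4u + 1/2v^2 - 3/4.
  reduce S modulo (h_1, h_2):
  remainder -5/4u + 1/2v^2 - 3/4 ≠ 0; add k_3 = -5/4u + 1/2v^2 - 3/4 to the basis.

S(h_1,k_3): lcm = uv. S = -21/4u + 2/5v^3 + 1/2v^2 - 3/5v - 15/4.
  reduce S modulo (h_1, h_2, k_3):
  remainder 2/5v^3 - 8/5v^2 - 3/5v - 3/5 ≠ 0; add k_4 = 2/5v^3 - 8/5v^2 - 3/5v - 3/5 to the basis.

The other S-polynomials (S(h_2,k_3), S(h_1,k_4), S(h_2,k_4), S(k_3,k_4)) all reduce to 0 modulo the current basis, so we have a Gröbner basis.
Inter-reduce: drop elements whose leading term is divisible by another's, tail-reduce, and make monic.
Reduced Gröbner basis: {u - 2/5v^2 + 3/5, v^3 - 4v^2 - 3/2v - 3/2}.

These differ, so the ideals are not equal.

No, the ideals differ.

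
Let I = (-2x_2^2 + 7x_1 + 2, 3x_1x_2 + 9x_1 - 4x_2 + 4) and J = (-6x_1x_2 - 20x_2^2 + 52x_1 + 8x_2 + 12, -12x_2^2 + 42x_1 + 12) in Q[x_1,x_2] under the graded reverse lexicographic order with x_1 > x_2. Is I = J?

Yes, the ideals are equal.

For a fixed monomial order, each ideal has a unique reduced Gröbner basis; comparing bases decides equality.
Buchberger on the first generating set:
f_1 = -2x_2^2 + 7x_1 + 2, LT = x_2^2.
f_2 = 3x_1x_2 + 9x_1 - 4x_2 + 4, LT = x_1x_2.

S(f_1,f_2): lcm = x_1x_2^2. S = -7/2x_1^2 - 3x_1x_2 + 4/3x_2^2 - x_1 - 4/3x_2.
  reduce S modulo (f_1, f_2):
  remainder -7/2x_1^2 + 38/3x_1 - 16/3x_2 + 16/3 ≠ 0; add g_3 = -7/2x_1^2 + 38/3x_1 - 16/3x_2 + 16/3 to the basis.

The other S-polynomials (S(f_1,g_3), S(f_2,g_3)) all reduce to 0 modulo the current basis, so we have a Gröbner basis.
Inter-reduce: drop elements whose leading term is divisible by another's, tail-reduce, and make monic.
Reduced Gröbner basis: {x_1^2 - 76/21x_1 + 32/21x_2 - 32/21, x_1x_2 + 3x_1 - 4/3x_2 + 4/3, x_2^2 - 7/2x_1 - 1}.

Buchberger on the second generating set:
h_1 = -6x_1x_2 - 20x_2^2 + 52x_1 + 8x_2 + 12, LT = x_1x_2.
h_2 = -12x_2^2 + 42x_1 + 12, LT = x_2^2.

S(h_1,h_2): lcm = x_1x_2^2. S = 10/3x_2^3 + 7/2x_1^2 - 26/3x_1x_2 - 4/3x_2^2 + x_1 - 2x_2.
  reduce S modulo (h_1, h_2):
  remainder 7/2x_1^2 - 38/3x_1 + 16/3x_2 - 16/3 ≠ 0; add k_3 = 7/2x_1^2 - 38/3x_1 + 16/3x_2 - 16/3 to the basis.

The other S-polynomials (S(h_1,k_3), S(h_2,k_3)) all reduce to 0 modulo the current basis, so we have a Gröbner basis.
Inter-reduce: drop elements whose leading term is divisible by another's, tail-reduce, and make monic.
Reduced Gröbner basis: {x_1^2 - 76/21x_1 + 32/21x_2 - 32/21, x_1x_2 + 3x_1 - 4/3x_2 + 4/3, x_2^2 - 7/2x_1 - 1}.

These coincide, so the ideals are equal.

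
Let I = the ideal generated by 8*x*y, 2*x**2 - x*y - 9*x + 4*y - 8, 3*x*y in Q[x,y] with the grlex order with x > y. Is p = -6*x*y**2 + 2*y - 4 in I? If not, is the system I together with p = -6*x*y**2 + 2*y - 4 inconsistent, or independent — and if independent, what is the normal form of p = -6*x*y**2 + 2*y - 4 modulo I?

-6*x*y**2 + 2*y - 4 is independent of I; its normal form modulo I is 2*y - 4.

First compute the reduced Gröbner basis of I by Buchberger's algorithm.
f_1 = 8*x*y, LT = x*y.
f_2 = 2*x**2 - x*y - 9*x + 4*y - 8, LT = x**2.
f_3 = 3*x*y, LT = x*y.

S(f_1,f_2): lcm = x**2*y. S = 1/2*x*y**2 + 9/2*x*y - 2*y**2 + 4*y.
  leading term x*y**2: subtract (1/16*y)·f_1 from 1/2*x*y**2 + 9/2*x*y - 2*y**2 + 4*y → 9/2*x*y - 2*y**2 + 4*y
  leading term x*y: subtract (9/16)·f_1 from 9/2*x*y - 2*y**2 + 4*y → -2*y**2 + 4*y
  leading term y**2: no divisor's leading term divides it; move -2*y**2 to the remainder.
  leading term y: no divisor's leading term divides it; move 4*y to the remainder.
  remainder -2*y**2 + 4*y ≠ 0; add h_4 = -2*y**2 + 4*y to the basis.

S(f_1,f_3): lcm = x*y. S = 0.
  remainder 0.

S(f_2,f_3): lcm = x**2*y. S = -1/2*x*y**2 - 9/2*x*y + 2*y**2 - 4*y.
  leading term x*y**2: subtract (-1/16*y)·f_1 from -1/2*x*y**2 - 9/2*x*y + 2*y**2 - 4*y → -9/2*x*y + 2*y**2 - 4*y
  leading term x*y: subtract (-9/16)·f_1 from -9/2*x*y + 2*y**2 - 4*y → 2*y**2 - 4*y
  leading term y**2: subtract (-1)·h_4 from 2*y**2 - 4*y → 0
  remainder 0.

S(f_1,h_4): lcm = x*y**2. S = 2*x*y.
  leading term x*y: subtract (1/4)·f_1 from 2*x*y → 0
  remainder 0.

S(f_2,h_4): leading monomials are coprime, so the S-polynomial reduces to 0 (Buchberger's first criterion).
S(f_3,h_4): lcm = x*y**2. S = 2*x*y.
  leading term x*y: subtract (1/4)·f_1 from 2*x*y → 0
  remainder 0.

Every S-polynomial of the final basis reduces to 0, so we have a Gröbner basis.
Inter-reduce: drop elements whose leading term is divisible by another's, tail-reduce, and make monic.
Reduced Gröbner basis: {x**2 - 9/2*x + 2*y - 4, x*y, y**2 - 2*y}.
Label its elements g_1 = x**2 - 9/2*x + 2*y - 4, g_2 = x*y, g_3 = y**2 - 2*y.

Reduce p = -6*x*y**2 + 2*y - 4 modulo G:
  leading term x*y**2: subtract (-6*y)·g_2 from -6*x*y**2 + 2*y - 4 → 2*y - 4
  leading term y: no divisor's leading term divides it; move 2*y to the remainder.
  leading term 1: no divisor's leading term divides it; move -4 to the remainder.
  normal form = 2*y - 4.
The normal form is nonzero, so p ∉ I. Since p minus its normal form lies in I, I + (p) = I + (r) where r = 2*y - 4; decide whether this ideal is the whole ring.
Run Buchberger on G together with r (pairs among the g_i already reduce to 0 since G is a Gröbner basis):
g_1 = x**2 - 9/2*x + 2*y - 4, LT = x**2.
g_2 = x*y, LT = x*y.
g_3 = y**2 - 2*y, LT = y**2.
r = 2*y - 4, LT = y.

S(g_1,g_2): lcm = x**2*y. S = -9/2*x*y + 2*y**2 - 4*y.
  leading term x*y: subtract (-9/2)·g_2 from -9/2*x*y + 2*y**2 - 4*y → 2*y**2 - 4*y
  leading term y**2: subtract (2)·g_3 from 2*y**2 - 4*y → 0
  remainder 0.

S(g_1,g_3): leading monomials are coprime, so the S-polynomial reduces to 0 (Buchberger's first criterion).
S(g_1,r): leading monomials are coprime, so the S-polynomial reduces to 0 (Buchberger's first criterion).
S(g_2,g_3): lcm = x*y**2. S = 2*x*y.
  leading term x*y: subtract (2)·g_2 from 2*x*y → 0
  remainder 0.

S(g_2,r): lcm = x*y. S = 2*x.
  leading term x: no divisor's leading term divides it; move 2*x to the remainder.
  remainder 2*x ≠ 0; add m_5 = 2*x to the basis.

S(g_3,r): lcm = y**2. S = 0.
  remainder 0.

S(g_1,m_5): lcm = x**2. S = -9/2*x + 2*y - 4.
  leading term x: subtract (-9/4)·m_5 from -9/2*x + 2*y - 4 → 2*y - 4
  leading term y: subtract (1)·r from 2*y - 4 → 0
  remainder 0.

S(g_2,m_5): lcm = x*y. S = 0.
  remainder 0.

S(g_3,m_5): leading monomials are coprime, so the S-polynomial reduces to 0 (Buchberger's first criterion).
S(r,m_5): leading monomials are coprime, so the S-polynomial reduces to 0 (Buchberger's first criterion).
Every S-polynomial of the final basis reduces to 0, so we have a Gröbner basis.
Inter-reduce: drop elements whose leading term is divisible by another's, tail-reduce, and make monic.
Reduced Gröbner basis: {x, y - 2}.
The reduced Gröbner basis of I + (p) is {x, y - 2} ≠ {1}, a proper ideal, so the enlarged system stays consistent: p is independent of I, with normal form 2*y - 4.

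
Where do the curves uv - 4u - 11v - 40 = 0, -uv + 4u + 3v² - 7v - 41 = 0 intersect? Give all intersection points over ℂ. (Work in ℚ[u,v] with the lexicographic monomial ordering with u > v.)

{(-1, -3), (139/5, 9)}

Compute a lex Gröbner basis by Buchberger's algorithm.
f_1 = uv - 4u - 11v - 40, LT = uv.
f_2 = -uv + 4u + 3v² - 7v - 41, LT = uv.

S(f_1,f_2): lcm = uv. S = 3v² - 18v - 81.
  leading term v²: no divisor's leading term divides it; move 3v² to the remainder.
  leading term v: no divisor's leading term divides it; move -18v to the remainder.
  leading term 1: no divisor's leading term divides it; move -81 to the remainder.
  remainder 3v² - 18v - 81 ≠ 0; add h_3 = 3v² - 18v - 81 to the basis.

S(f_1,h_3): lcm = uv². S = 2uv + 27u - 11v² - 40v.
  leading term uv: subtract (2)·f_1 from 2uv + 27u - 11v² - 40v → 35u - 11v² - 18v + 80
  leading term u: no divisor's leading term divides it; move 35u to the remainder.
  leading term v²: subtract (-11/3)·h_3 from -11v² - 18v + 80 → -84v - 217
  leading term v: no divisor's leading term divides it; move -84v to the remainder.
  leading term 1: no divisor's leading term divides it; move -217 to the remainder.
  remainder 35u - 84v - 217 ≠ 0; add h_4 = 35u - 84v - 217 to the basis.

The other S-polynomials (S(f_2,h_3), S(f_1,h_4), S(f_2,h_4), S(h_3,h_4)) all reduce to 0 modulo the current basis, so we have a Gröbner basis.
Inter-reduce: drop elements whose leading term is divisible by another's, tail-reduce, and make monic.
Reduced Gröbner basis: {u - 12/5v - 31/5, v² - 6v - 27}.

The lex basis is triangular: the last element involves only v. Solving v² - 6v - 27 = 0 gives v ∈ {-3, 9}; substituting each value into the earlier elements determines the remaining variables.
  v = -3: the earlier basis element becomes u + 1 = 0, giving u = -1 — point (-1, -3).
  v = 9: the earlier basis element becomes u - 139/5 = 0, giving u = 139/5 — point (139/5, 9).
Each listed point satisfies every original equation (direct substitution).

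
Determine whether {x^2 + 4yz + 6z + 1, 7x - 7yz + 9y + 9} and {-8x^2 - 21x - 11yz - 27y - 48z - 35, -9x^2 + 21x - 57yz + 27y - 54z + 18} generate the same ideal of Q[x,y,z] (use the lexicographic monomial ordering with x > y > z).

Two ideals are equal iff their reduced Gröbner bases coincide (the reduced basis is unique for a fixed ordering).
Buchberger on the first generating set:
f_1 = x^2 + 4yz + 6z + 1, LT = x^2.
f_2 = 7x - 7yz + 9y + 9, LT = x.

S(f_1,f_2): lcm = x^2. S = xyz - 9/7xy - 9/7x + 4yz + 6z + 1.
  leading term xyz: subtract (1/7yz)·f_2 from xyz - 9/7xy - 9/7x + 4yz + 6z + 1 → -9/7xy - 9/7x + y^2z^2 - 9/7y^2z + 19/7yz + 6z + 1
  leading term xy: subtract (-9/49y)·f_2 from -9/7xy - 9/7x + y^2z^2 - 9/7y^2z + 19/7yz + 6z + 1 → -9/7x + y^2z^2 - 18/7y^2z + 81/49y^2 + 19/7yz + 81/49y + 6z + 1
  leading term x: subtract (-9/49)·f_2 from -9/7x + y^2z^2 - 18/7y^2z + 81/49y^2 + 19/7yz + 81/49y + 6z + 1 → y^2z^2 - 18/7y^2z + 81/49y^2 + 10/7yz + 162/49y + 6z + 130/49
  leading term y^2z^2: no divisor's leading term divides it; move y^2z^2 to the remainder.
  leading term y^2z: no divisor's leading term divides it; move -18/7y^2z to the remainder.
  leading term y^2: no divisor's leading term divides it; move 81/49y^2 to the remainder.
  leading term yz: no divisor's leading term divides it; move 10/7yz to the remainder.
  leading term y: no divisor's leading term divides it; move 162/49y to the remainder.
  leading term z: no divisor's leading term divides it; move 6z to the remainder.
  leading term 1: no divisor's leading term divides it; move 130/49 to the remainder.
  remainder y^2z^2 - 18/7y^2z + 81/49y^2 + 10/7yz + 162/49y + 6z + 130/49 ≠ 0; add g_3 = y^2z^2 - 18/7y^2z + 81/49y^2 + 10/7yz + 162/49y + 6z + 130/49 to the basis.

S(f_1,g_3): leading monomials are coprime, so the S-polynomial reduces to 0 (Buchberger's first criterion).
S(f_2,g_3): leading monomials are coprime, so the S-polynomial reduces to 0 (Buchberger's first criterion).
Every S-polynomial of the final basis reduces to 0, so we have a Gröbner basis.
Inter-reduce: drop elements whose leading term is divisible by another's, tail-reduce, and make monic.
Reduced Gröbner basis: {x - yz + 9/7y + 9/7, y^2z^2 - 18/7y^2z + 81/49y^2 + 10/7yz + 162/49y + 6z + 130/49}.

Buchberger on the second generating set:
h_1 = -8x^2 - 21x - 11yz - 27y - 48z - 35, LT = x^2.
h_2 = -9x^2 + 21x - 57yz + 27y - 54z + 18, LT = x^2.

S(h_1,h_2): lcm = x^2. S = 119/24x - 119/24yz + 51/8y + 51/8.
  leading term x: no divisor's leading term divides it; move 119/24x to the remainder.
  leading term yz: no divisor's leading term divides it; move -119/24yz to the remainder.
  leading term y: no divisor's leading term divides it; move 51/8y to the remainder.
  leading term 1: no divisor's leading term divides it; move 51/8 to the remainder.
  remainder 119/24x - 119/24yz + 51/8y + 51/8 ≠ 0; add k_3 = 119/24x - 119/24yz + 51/8y + 51/8 to the basis.

S(h_1,k_3): lcm = x^2. S = xyz - 9/7xy + 75/56x + 11/8yz + 27/8y + 6z + 35/8.
  leading term xyz: subtract (24/119yz)·k_3 from xyz - 9/7xy + 75/56x + 11/8yz + 27/8y + 6z + 35/8 → -9/7xy + 75/56x + y^2z^2 - 9/7y^2z + 5/56yz + 27/8y + 6z + 35/8
  leading term xy: subtract (-216/833y)·k_3 from -9/7xy + 75/56x + y^2z^2 - 9/7y^2z + 5/56yz + 27/8y + 6z + 35/8 → 75/56x + y^2z^2 - 18/7y^2z + 81/49y^2 + 5/56yz + 1971/392y + 6z + 35/8
  leading term x: subtract (225/833)·k_3 from 75/56x + y^2z^2 - 18/7y^2z + 81/49y^2 + 5/56yz + 1971/392y + 6z + 35/8 → y^2z^2 - 18/7y^2z + 81/49y^2 + 10/7yz + 162/49y + 6z + 130/49
  leading term y^2z^2: no divisor's leading term divides it; move y^2z^2 to the remainder.
  leading term y^2z: no divisor's leading term divides it; move -18/7y^2z to the remainder.
  leading term y^2: no divisor's leading term divides it; move 81/49y^2 to the remainder.
  leading term yz: no divisor's leading term divides it; move 10/7yz to the remainder.
  leading term y: no divisor's leading term divides it; move 162/49y to the remainder.
  leading term z: no divisor's leading term divides it; move 6z to the remainder.
  leading term 1: no divisor's leading term divides it; move 130/49 to the remainder.
  remainder y^2z^2 - 18/7y^2z + 81/49y^2 + 10/7yz + 162/49y + 6z + 130/49 ≠ 0; add k_4 = y^2z^2 - 18/7y^2z + 81/49y^2 + 10/7yz + 162/49y + 6z + 130/49 to the basis.

S(h_2,k_3): lcm = x^2. S = xyz - 9/7xy - 76/21x + 19/3yz - 3y + 6z - 2.
  leading term xyz: subtract (24/119yz)·k_3 from xyz - 9/7xy - 76/21x + 19/3yz - 3y + 6z - 2 → -9/7xy - 76/21x + y^2z^2 - 9/7y^2z + 106/21yz - 3y + 6z - 2
  leading term xy: subtract (-216/833y)·k_3 from -9/7xy - 76/21x + y^2z^2 - 9/7y^2z + 106/21yz - 3y + 6z - 2 → -76/21x + y^2z^2 - 18/7y^2z + 81/49y^2 + 106/21yz - 66/49y + 6z - 2
  leading term x: subtract (-608/833)·k_3 from -76/21x + y^2z^2 - 18/7y^2z + 81/49y^2 + 106/21yz - 66/49y + 6z - 2 → y^2z^2 - 18/7y^2z + 81/49y^2 + 10/7yz + 162/49y + 6z + 130/49
  leading term y^2z^2: subtract (1)·k_4 from y^2z^2 - 18/7y^2z + 81/49y^2 + 10/7yz + 162/49y + 6z + 130/49 → 0
  remainder 0.

S(h_1,k_4): leading monomials are coprime, so the S-polynomial reduces to 0 (Buchberger's first criterion).
S(h_2,k_4): leading monomials are coprime, so the S-polynomial reduces to 0 (Buchberger's first criterion).
S(k_3,k_4): leading monomials are coprime, so the S-polynomial reduces to 0 (Buchberger's first criterion).
Every S-polynomial of the final basis reduces to 0, so we have a Gröbner basis.
Inter-reduce: drop elements whose leading term is divisible by another's, tail-reduce, and make monic.
Reduced Gröbner basis: {x - yz + 9/7y + 9/7, y^2z^2 - 18/7y^2z + 81/49y^2 + 10/7yz + 162/49y + 6z + 130/49}.

Same reduced basis, so the two generating sets span the same ideal.

Yes, the ideals are equal.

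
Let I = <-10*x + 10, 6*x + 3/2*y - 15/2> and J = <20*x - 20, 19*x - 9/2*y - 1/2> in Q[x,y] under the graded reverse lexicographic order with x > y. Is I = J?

No, the ideals differ.

Since reduced Gröbner bases are canonical representatives of ideals under a given ordering, it suffices to compute and compare them.
Buchberger on the first generating set:
f_1 = -10*x + 10, LT = x.
f_2 = 6*x + 3/2*y - 15/2, LT = x.

S(f_1,f_2): lcm = x. S = -1/4*y + 1/4.
  leading term y: no divisor's leading term divides it; move -1/4*y to the remainder.
  leading term 1: no divisor's leading term divides it; move 1/4 to the remainder.
  remainder -1/4*y + 1/4 ≠ 0; add g_3 = -1/4*y + 1/4 to the basis.

S(f_1,g_3): leading monomials are coprime, so the S-polynomial reduces to 0 (Buchberger's first criterion).
S(f_2,g_3): leading monomials are coprime, so the S-polynomial reduces to 0 (Buchberger's first criterion).
Every S-polynomial of the final basis reduces to 0, so we have a Gröbner basis.
Inter-reduce: drop elements whose leading term is divisible by another's, tail-reduce, and make monic.
Reduced Gröbner basis: {x - 1, y - 1}.

Buchberger on the second generating set:
h_1 = 20*x - 20, LT = x.
h_2 = 19*x - 9/2*y - 1/2, LT = x.

S(h_1,h_2): lcm = x. S = 9/38*y - 37/38.
  leading term y: no divisor's leading term divides it; move 9/38*y to the remainder.
  leading term 1: no divisor's leading term divides it; move -37/38 to the remainder.
  remainder 9/38*y - 37/38 ≠ 0; add k_3 = 9/38*y - 37/38 to the basis.

S(h_1,k_3): leading monomials are coprime, so the S-polynomial reduces to 0 (Buchberger's first criterion).
S(h_2,k_3): leading monomials are coprime, so the S-polynomial reduces to 0 (Buchberger's first criterion).
Every S-polynomial of the final basis reduces to 0, so we have a Gröbner basis.
Inter-reduce: drop elements whose leading term is divisible by another's, tail-reduce, and make monic.
Reduced Gröbner basis: {x - 1, y - 37/9}.

The bases are distinct; the ideals are different.
The same test decides containment: I ⊆ J iff every generator of I reduces to 0 modulo a Gröbner basis of J.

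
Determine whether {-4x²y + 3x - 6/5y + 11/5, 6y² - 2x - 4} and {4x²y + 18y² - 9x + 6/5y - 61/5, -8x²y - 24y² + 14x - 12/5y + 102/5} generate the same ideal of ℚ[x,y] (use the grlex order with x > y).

Equality of ideals is decidable: compute both reduced Gröbner bases (unique for the ordering) and check whether they agree.
Buchberger on the first generating set:
f_1 = -4x²y + 3x - 6/5y + 11/5, LT = x²y.
f_2 = 6y² - 2x - 4, LT = y².

S(f_1,f_2): lcm = x²y². S = ⅓x³ + ⅔x² - ¾xy + 3/10y² - 11/20y.
  reduce S modulo (f_1, f_2):
  remainder ⅓x³ + ⅔x² - ¾xy + 1/10x - 11/20y + ⅕ ≠ 0; add g_3 = ⅓x³ + ⅔x² - ¾xy + 1/10x - 11/20y + ⅕ to the basis.

The other S-polynomials (S(f_1,g_3), S(f_2,g_3)) all reduce to 0 modulo the current basis, so we have a Gröbner basis.
Inter-reduce: drop elements whose leading term is divisible by another's, tail-reduce, and make monic.
Reduced Gröbner basis: {x³ + 2x² - 9/4xy + 3/10x - 33/20y + ⅗, x²y - ¾x + 3/10y - 11/20, y² - ⅓x - ⅔}.

Buchberger on the second generating set:
h_1 = 4x²y + 18y² - 9x + 6/5y - 61/5, LT = x²y.
h_2 = -8x²y - 24y² + 14x - 12/5y + 102/5, LT = x²y.

S(h_1,h_2): lcm = x²y. S = 3/2y² - ½x - ½.
  reduce S modulo (h_1, h_2):
  remainder 3/2y² - ½x - ½ ≠ 0; add k_3 = 3/2y² - ½x - ½ to the basis.

S(h_1,k_3): lcm = x²y². S = ⅓x³ + 9/2y³ + ⅓x² - 9/4xy + 3/10y² - 61/20y.
  reduce S modulo (h_1, h_2, k_3):
  remainder ⅓x³ + ⅓x² - ¾xy + 1/10x - 31/20y + 1/10 ≠ 0; add k_4 = ⅓x³ + ⅓x² - ¾xy + 1/10x - 31/20y + 1/10 to the basis.

The other S-polynomials (S(h_2,k_3), S(h_1,k_4), S(h_2,k_4), S(k_3,k_4)) all reduce to 0 modulo the current basis, so we have a Gröbner basis.
Inter-reduce: drop elements whose leading term is divisible by another's, tail-reduce, and make monic.
Reduced Gröbner basis: {x³ + x² - 9/4xy + 3/10x - 93/20y + 3/10, x²y - ¾x + 3/10y - 31/20, y² - ⅓x - ⅓}.

These differ, so the ideals are not equal.
The same test decides containment: I ⊆ J iff every generator of I reduces to 0 modulo a Gröbner basis of J.

No, the ideals differ.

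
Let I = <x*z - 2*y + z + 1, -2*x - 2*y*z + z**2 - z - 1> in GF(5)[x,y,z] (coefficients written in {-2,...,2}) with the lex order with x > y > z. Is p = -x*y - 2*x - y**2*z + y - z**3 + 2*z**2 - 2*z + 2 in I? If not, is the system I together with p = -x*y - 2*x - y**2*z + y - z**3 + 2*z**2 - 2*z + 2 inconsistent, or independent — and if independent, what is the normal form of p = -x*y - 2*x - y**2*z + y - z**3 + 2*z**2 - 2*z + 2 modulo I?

-x*y - 2*x - y**2*z + y - z**3 + 2*z**2 - 2*z + 2 lies in I (it reduces to 0).

First compute the reduced Gröbner basis of I by Buchberger's algorithm.
f_1 = x*z - 2*y + z + 1, LT = x*z.
f_2 = -2*x - 2*y*z + z**2 - z - 1, LT = x.

S(f_1,f_2): lcm = x*z. S = -y*z**2 - 2*y - 2*z**3 + 2*z**2 - 2*z + 1.
  leading term y*z**2: no divisor's leading term divides it; move -y*z**2 to the remainder.
  leading term y: no divisor's leading term divides it; move -2*y to the remainder.
  leading term z**3: no divisor's leading term divides it; move -2*z**3 to the remainder.
  leading term z**2: no divisor's leading term divides it; move 2*z**2 to the remainder.
  leading term z: no divisor's leading term divides it; move -2*z to the remainder.
  leading term 1: no divisor's leading term divides it; move 1 to the remainder.
  remainder -y*z**2 - 2*y - 2*z**3 + 2*z**2 - 2*z + 1 ≠ 0; add h_3 = -y*z**2 - 2*y - 2*z**3 + 2*z**2 - 2*z + 1 to the basis.

S(f_1,h_3): lcm = x*y*z**2. S = -2*x*y - 2*x*z**3 + 2*x*z**2 - 2*x*z + x - 2*y**2*z + y*z**2 + y*z.
  leading term x*y: subtract (y)·f_2 from -2*x*y - 2*x*z**3 + 2*x*z**2 - 2*x*z + x - 2*y**2*z + y*z**2 + y*z → -2*x*z**3 + 2*x*z**2 - 2*x*z + x + 2*y*z + y
  leading term x*z**3: subtract (-2*z**2)·f_1 from -2*x*z**3 + 2*x*z**2 - 2*x*z + x + 2*y*z + y → 2*x*z**2 - 2*x*z + x + y*z**2 + 2*y*z + y + 2*z**3 + 2*z**2
  leading term x*z**2: subtract (2*z)·f_1 from 2*x*z**2 - 2*x*z + x + y*z**2 + 2*y*z + y + 2*z**3 + 2*z**2 → -2*x*z + x + y*z**2 + y*z + y + 2*z**3 - 2*z
  leading term x*z: subtract (-2)·f_1 from -2*x*z + x + y*z**2 + y*z + y + 2*z**3 - 2*z → x + y*z**2 + y*z + 2*y + 2*z**3 + 2
  leading term x: subtract (2)·f_2 from x + y*z**2 + y*z + 2*y + 2*z**3 + 2 → y*z**2 + 2*y + 2*z**3 - 2*z**2 + 2*z - 1
  leading term y*z**2: subtract (-1)·h_3 from y*z**2 + 2*y + 2*z**3 - 2*z**2 + 2*z - 1 → 0
  remainder 0.

S(f_2,h_3): leading monomials are coprime, so the S-polynomial reduces to 0 (Buchberger's first criterion).
Every S-polynomial of the final basis reduces to 0, so we have a Gröbner basis.
Inter-reduce: drop elements whose leading term is divisible by another's, tail-reduce, and make monic.
Reduced Gröbner basis: {x + y*z + 2*z**2 - 2*z - 2, y*z**2 + 2*y + 2*z**3 - 2*z**2 + 2*z - 1}.
Label its elements g_1 = x + y*z + 2*z**2 - 2*z - 2, g_2 = y*z**2 + 2*y + 2*z**3 - 2*z**2 + 2*z - 1.

Reduce p = -x*y - 2*x - y**2*z + y - z**3 + 2*z**2 - 2*z + 2 modulo G:
  leading term x*y: subtract (-y)·g_1 from -x*y - 2*x - y**2*z + y - z**3 + 2*z**2 - 2*z + 2 → -2*x + 2*y*z**2 - 2*y*z - y - z**3 + 2*z**2 - 2*z + 2
  leading term x: subtract (-2)·g_1 from -2*x + 2*y*z**2 - 2*y*z - y - z**3 + 2*z**2 - 2*z + 2 → 2*y*z**2 - y - z**3 + z**2 - z - 2
  leading term y*z**2: subtract (2)·g_2 from 2*y*z**2 - y - z**3 + z**2 - z - 2 → 0
  normal form = 0.
Since the normal form is 0, p ∈ I.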